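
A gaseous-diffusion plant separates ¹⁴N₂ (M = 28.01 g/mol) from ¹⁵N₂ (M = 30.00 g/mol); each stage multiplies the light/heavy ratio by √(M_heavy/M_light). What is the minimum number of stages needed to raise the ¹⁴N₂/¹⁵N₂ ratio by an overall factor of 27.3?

Per stage α = (30.00/28.01)^(1/2) = 1.07105^0.5, giving ln α = 0.03432.
Need α^N ≥ 27.3 ⇒ N ≥ ln(27.3) / ln α = 3.307 / 0.03432 = 96.36.
Minimum whole number of stages: N = 97.

97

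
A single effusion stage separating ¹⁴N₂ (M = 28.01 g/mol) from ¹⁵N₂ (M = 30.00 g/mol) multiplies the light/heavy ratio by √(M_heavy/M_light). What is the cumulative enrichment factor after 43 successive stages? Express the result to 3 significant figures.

Each stage multiplies the ratio by α = √(30.00/28.01), so after 43 stages the overall factor is α^43 = (30.00/28.01)^(43/2).
= 1.07105^(43/2) = 4.37.

4.37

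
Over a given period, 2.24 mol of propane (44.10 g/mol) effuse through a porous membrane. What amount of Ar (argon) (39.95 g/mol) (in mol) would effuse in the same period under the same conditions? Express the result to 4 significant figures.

From Graham's law, rate_Ar/rate_C₃H₈ = √(M_C₃H₈/M_Ar) = √(44.10/39.95) = √1.104 = 1.051.
So the amount for Ar is 2.24 × 1.051 = 2.353 mol.

2.353 mol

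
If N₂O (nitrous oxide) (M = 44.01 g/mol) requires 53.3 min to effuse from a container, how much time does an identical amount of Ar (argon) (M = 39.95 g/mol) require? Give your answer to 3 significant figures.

From Graham's law, t_Ar/t_N₂O = √(M_Ar/M_N₂O) = √(39.95/44.01) = √0.9077 = 0.9528.
So the time for Ar is 53.3 × 0.9528 = 50.8 min.

50.8 min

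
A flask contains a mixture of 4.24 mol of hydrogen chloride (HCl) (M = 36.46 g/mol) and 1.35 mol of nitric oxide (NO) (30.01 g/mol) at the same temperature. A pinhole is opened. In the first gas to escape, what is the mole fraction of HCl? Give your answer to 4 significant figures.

Rate_i ∝ x_i/√M_i (Graham's law weighted by mole fraction), so the effusate composition follows n_i/√M_i.
x_HCl(eff) = (n_HCl/√M_HCl) / (n_HCl/√M_HCl + n_NO/√M_NO)
= (4.24/√36.46) / (4.24/√36.46 + 1.35/√30.01) = 0.7022/(0.7022 + 0.2464) = 0.7402.

0.7402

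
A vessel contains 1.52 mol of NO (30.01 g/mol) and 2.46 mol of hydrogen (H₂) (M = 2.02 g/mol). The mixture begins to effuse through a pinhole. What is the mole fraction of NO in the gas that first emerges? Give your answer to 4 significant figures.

Each component's effusion rate ∝ (its partial pressure)·(1/√M) ∝ n_i/√M_i.
x_NO(eff) = (n_NO/√M_NO) / (n_NO/√M_NO + n_H₂/√M_H₂)
= (1.52/√30.01) / (1.52/√30.01 + 2.46/√2.02) = 0.2775/(0.2775 + 1.731) = 0.1382.

0.1382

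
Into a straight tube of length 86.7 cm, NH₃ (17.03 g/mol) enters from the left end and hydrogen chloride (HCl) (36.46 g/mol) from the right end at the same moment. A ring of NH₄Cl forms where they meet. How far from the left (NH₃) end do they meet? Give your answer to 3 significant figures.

51.5 cm

The fronts meet when d_NH₃ + d_HCl = L with d_NH₃/d_HCl = √(M_HCl/M_NH₃) (Graham's law). Here √(M_HCl/M_NH₃) = √(36.46/17.03) = 1.463.
With d_NH₃ + d_HCl = 86.7 cm, d_HCl = 86.7/(1 + 1.463) = 35.20 cm.
d_NH₃ = 86.7 − 35.20 = 51.5 cm.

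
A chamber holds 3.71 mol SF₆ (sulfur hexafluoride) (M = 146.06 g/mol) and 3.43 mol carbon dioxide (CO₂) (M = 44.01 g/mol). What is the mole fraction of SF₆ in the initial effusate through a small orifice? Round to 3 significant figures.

0.373

Effusion rate of each component ∝ n_i/√M_i (partial pressure × 1/√M).
So x_SF₆ in the escaping gas = (n_SF₆/√M_SF₆) / Σ(n_i/√M_i)
= (3.71/√146.06) / (3.71/√146.06 + 3.43/√44.01) = 0.3070/(0.3070 + 0.5170) = 0.373.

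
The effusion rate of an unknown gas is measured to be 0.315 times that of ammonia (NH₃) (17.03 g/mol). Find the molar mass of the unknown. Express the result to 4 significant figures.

171.6 g/mol

Graham's law gives rate_X/rate_NH₃ = √(M_NH₃/M_X).
0.315 = √(17.03/M_X)
M_X = 17.03 / 0.315² = 17.03 / 0.09923 = 171.6 g/mol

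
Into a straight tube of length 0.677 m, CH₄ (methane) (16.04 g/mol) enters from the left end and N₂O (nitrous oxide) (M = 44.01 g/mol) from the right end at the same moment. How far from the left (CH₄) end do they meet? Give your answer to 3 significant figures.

0.422 m

In equal time, each gas travels a distance ∝ its rate ∝ 1/√M, so d_CH₄/d_N₂O = √(M_N₂O/M_CH₄) = √(44.01/16.04) = 1.656.
With d_CH₄ + d_N₂O = 0.677 m, d_N₂O = 0.677/(1 + 1.656) = 0.2549 m.
d_CH₄ = 0.677 − 0.2549 = 0.422 m.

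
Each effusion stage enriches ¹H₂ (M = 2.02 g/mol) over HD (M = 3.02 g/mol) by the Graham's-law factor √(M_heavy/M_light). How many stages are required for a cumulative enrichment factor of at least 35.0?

18

Per stage α = (3.02/2.02)^(1/2) = 1.49505^0.5, giving ln α = 0.2011.
Need α^N ≥ 35.0 ⇒ N ≥ ln(35.0) / ln α = 3.555 / 0.2011 = 17.68.
So at least 18 stages are needed.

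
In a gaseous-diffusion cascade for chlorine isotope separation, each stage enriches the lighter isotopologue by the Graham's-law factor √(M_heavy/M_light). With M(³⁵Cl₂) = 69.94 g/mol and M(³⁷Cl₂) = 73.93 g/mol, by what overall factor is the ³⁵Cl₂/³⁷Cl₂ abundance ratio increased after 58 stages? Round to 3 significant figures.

5.00

After 58 stages the ratio has grown by (√(73.93/69.94))^58 = (73.93/69.94)^(58/2).
= 1.05705^29 = 5.00.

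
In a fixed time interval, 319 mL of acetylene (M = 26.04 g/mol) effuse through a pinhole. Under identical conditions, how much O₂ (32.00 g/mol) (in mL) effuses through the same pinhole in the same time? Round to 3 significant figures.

288 mL

Since effusion rate ∝ 1/√M, rate_O₂/rate_C₂H₂ = √(M_C₂H₂/M_O₂) = √(26.04/32.00) = √0.8137 = 0.9021.
So the volume for O₂ is 319 × 0.9021 = 288 mL.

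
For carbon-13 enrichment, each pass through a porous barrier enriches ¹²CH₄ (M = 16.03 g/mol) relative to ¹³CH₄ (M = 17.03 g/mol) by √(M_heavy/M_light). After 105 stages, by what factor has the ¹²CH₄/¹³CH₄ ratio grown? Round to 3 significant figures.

24.0

Overall factor = α^105 with α = √(17.03/16.03), i.e. (17.03/16.03)^(105/2).
= 1.06238^(105/2) = 24.0.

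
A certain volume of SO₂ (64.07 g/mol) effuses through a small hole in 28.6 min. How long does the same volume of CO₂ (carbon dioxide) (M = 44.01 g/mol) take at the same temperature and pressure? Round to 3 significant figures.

Graham's law gives t_CO₂/t_SO₂ = √(M_CO₂/M_SO₂) = √(44.01/64.07) = √0.6869 = 0.8288.
So the time for CO₂ is 28.6 × 0.8288 = 23.7 min.

23.7 min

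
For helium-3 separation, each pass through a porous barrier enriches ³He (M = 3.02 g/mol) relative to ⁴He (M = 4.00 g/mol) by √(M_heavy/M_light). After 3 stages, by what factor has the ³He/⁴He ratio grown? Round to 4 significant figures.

1.524

After 3 stages the ratio has grown by (√(4.00/3.02))^3 = (4.00/3.02)^(3/2).
= 1.32450^(3/2) = 1.524.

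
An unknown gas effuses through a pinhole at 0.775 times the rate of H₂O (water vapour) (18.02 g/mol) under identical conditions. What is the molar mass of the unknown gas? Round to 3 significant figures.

Using Graham's law: rate_X/rate_H₂O = √(M_H₂O/M_X).
0.775 = √(18.02/M_X)
M_X = 18.02 / 0.775² = 18.02 / 0.6006 = 30.0 g/mol

30.0 g/mol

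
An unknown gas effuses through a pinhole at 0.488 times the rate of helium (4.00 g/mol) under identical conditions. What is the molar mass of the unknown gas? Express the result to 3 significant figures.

16.8 g/mol

Since effusion rate ∝ 1/√M, rate_X/rate_He = √(M_He/M_X).
0.488 = √(4.00/M_X)
M_X = 4.00 / 0.488² = 4.00 / 0.2381 = 16.8 g/mol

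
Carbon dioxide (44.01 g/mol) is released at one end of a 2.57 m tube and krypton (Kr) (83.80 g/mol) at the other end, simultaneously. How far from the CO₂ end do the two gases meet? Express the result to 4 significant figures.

1.490 m

Distances travelled in equal time are proportional to diffusion rates, so d_CO₂/d_Kr = √(M_Kr/M_CO₂) = √(83.80/44.01) = 1.380.
With d_CO₂ + d_Kr = 2.57 m, d_Kr = 2.57/(1 + 1.380) = 1.080 m.
d_CO₂ = 2.57 − 1.080 = 1.490 m.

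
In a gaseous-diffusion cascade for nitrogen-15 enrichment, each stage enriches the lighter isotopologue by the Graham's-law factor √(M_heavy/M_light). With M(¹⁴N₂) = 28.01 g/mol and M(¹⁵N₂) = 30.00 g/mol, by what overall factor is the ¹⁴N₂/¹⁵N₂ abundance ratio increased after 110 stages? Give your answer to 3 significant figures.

43.6

Each stage multiplies the ratio by α = √(30.00/28.01), so after 110 stages the overall factor is α^110 = (30.00/28.01)^(110/2).
= 1.07105^55 = 43.6.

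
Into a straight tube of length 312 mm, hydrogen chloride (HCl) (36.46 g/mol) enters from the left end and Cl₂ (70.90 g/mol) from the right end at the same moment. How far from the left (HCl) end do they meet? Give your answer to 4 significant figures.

181.7 mm

Graham's law gives d_HCl/d_Cl₂ = rate_HCl/rate_Cl₂ = √(M_Cl₂/M_HCl) = √(70.90/36.46) = 1.394.
With d_HCl + d_Cl₂ = 312 mm, d_Cl₂ = 312/(1 + 1.394) = 130.3 mm.
d_HCl = 312 − 130.3 = 181.7 mm.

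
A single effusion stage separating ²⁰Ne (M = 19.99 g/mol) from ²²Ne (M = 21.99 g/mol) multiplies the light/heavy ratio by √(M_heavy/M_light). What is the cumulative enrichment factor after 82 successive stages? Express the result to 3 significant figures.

49.9

After 82 stages the ratio has grown by (√(21.99/19.99))^82 = (21.99/19.99)^(82/2).
= 1.10005^41 = 49.9.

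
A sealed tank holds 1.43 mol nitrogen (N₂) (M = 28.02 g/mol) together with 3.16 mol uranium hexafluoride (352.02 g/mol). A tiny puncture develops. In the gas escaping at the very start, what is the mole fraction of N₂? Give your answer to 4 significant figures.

0.6160

Effusion rate of each component ∝ n_i/√M_i (partial pressure × 1/√M).
x_N₂(eff) = (n_N₂/√M_N₂) / (n_N₂/√M_N₂ + n_UF₆/√M_UF₆)
= (1.43/√28.02) / (1.43/√28.02 + 3.16/√352.02) = 0.2701/(0.2701 + 0.1684) = 0.6160.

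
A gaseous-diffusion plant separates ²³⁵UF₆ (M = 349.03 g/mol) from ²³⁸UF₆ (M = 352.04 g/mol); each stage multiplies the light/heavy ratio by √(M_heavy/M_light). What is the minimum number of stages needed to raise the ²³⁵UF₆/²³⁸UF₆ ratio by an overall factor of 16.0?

646

With α = √(352.04/349.03) per stage, ln α = ½ ln(1.00862) = 0.004293.
Need α^N ≥ 16.0 ⇒ N ≥ ln(16.0) / ln α = 2.773 / 0.004293 = 645.77.
Minimum whole number of stages: N = 646.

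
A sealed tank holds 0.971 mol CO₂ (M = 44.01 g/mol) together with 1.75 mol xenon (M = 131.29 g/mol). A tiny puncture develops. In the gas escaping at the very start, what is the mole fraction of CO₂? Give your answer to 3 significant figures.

0.489

The effusion rate of species i is ∝ p_i/√M_i ∝ n_i/√M_i.
Mole fraction of CO₂ in the effusate = (n_CO₂/√M_CO₂) / (n_CO₂/√M_CO₂ + n_Xe/√M_Xe)
= (0.971/√44.01) / (0.971/√44.01 + 1.75/√131.29) = 0.1464/(0.1464 + 0.1527) = 0.489.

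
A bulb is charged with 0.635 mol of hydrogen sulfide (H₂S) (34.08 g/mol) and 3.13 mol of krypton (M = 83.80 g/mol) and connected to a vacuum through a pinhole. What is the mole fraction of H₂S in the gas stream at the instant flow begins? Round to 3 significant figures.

0.241

The effusion rate of species i is ∝ p_i/√M_i ∝ n_i/√M_i.
So x_H₂S in the escaping gas = (n_H₂S/√M_H₂S) / Σ(n_i/√M_i)
= (0.635/√34.08) / (0.635/√34.08 + 3.13/√83.80) = 0.1088/(0.1088 + 0.3419) = 0.241.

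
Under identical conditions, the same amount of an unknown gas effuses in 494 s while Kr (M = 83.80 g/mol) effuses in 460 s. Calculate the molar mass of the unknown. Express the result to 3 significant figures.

Graham's law gives t_X/t_Kr = √(M_X/M_Kr).
494/460 = 1.074 = √(M_X/83.80)
M_X = 83.80 × 1.074² = 83.80 × 1.153 = 96.6 g/mol

96.6 g/mol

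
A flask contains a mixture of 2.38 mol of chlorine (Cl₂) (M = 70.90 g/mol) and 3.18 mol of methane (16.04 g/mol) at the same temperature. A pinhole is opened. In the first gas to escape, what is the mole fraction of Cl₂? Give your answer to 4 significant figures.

Rate_i ∝ x_i/√M_i (Graham's law weighted by mole fraction), so the effusate composition follows n_i/√M_i.
x_Cl₂(eff) = (n_Cl₂/√M_Cl₂) / (n_Cl₂/√M_Cl₂ + n_CH₄/√M_CH₄)
= (2.38/√70.90) / (2.38/√70.90 + 3.18/√16.04) = 0.2827/(0.2827 + 0.7940) = 0.2625.

0.2625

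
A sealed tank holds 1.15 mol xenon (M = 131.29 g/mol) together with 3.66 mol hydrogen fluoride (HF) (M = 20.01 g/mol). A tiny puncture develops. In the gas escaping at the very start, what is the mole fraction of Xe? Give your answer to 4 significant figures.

Rate_i ∝ x_i/√M_i (Graham's law weighted by mole fraction), so the effusate composition follows n_i/√M_i.
x_Xe(eff) = (n_Xe/√M_Xe) / (n_Xe/√M_Xe + n_HF/√M_HF)
= (1.15/√131.29) / (1.15/√131.29 + 3.66/√20.01) = 0.1004/(0.1004 + 0.8182) = 0.1093.

0.1093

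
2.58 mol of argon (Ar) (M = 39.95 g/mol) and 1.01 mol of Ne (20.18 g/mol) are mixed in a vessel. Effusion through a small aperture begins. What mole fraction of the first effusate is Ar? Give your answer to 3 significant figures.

0.645

Each component's effusion rate ∝ (its partial pressure)·(1/√M) ∝ n_i/√M_i.
x_Ar(eff) = (n_Ar/√M_Ar) / (n_Ar/√M_Ar + n_Ne/√M_Ne)
= (2.58/√39.95) / (2.58/√39.95 + 1.01/√20.18) = 0.4082/(0.4082 + 0.2248) = 0.645.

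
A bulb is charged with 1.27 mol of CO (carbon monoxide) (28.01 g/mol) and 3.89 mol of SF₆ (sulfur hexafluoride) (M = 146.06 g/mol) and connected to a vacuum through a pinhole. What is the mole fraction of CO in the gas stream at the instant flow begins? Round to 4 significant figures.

0.4271

Effusion rate of each component ∝ n_i/√M_i (partial pressure × 1/√M).
Mole fraction of CO in the effusate = (n_CO/√M_CO) / (n_CO/√M_CO + n_SF₆/√M_SF₆)
= (1.27/√28.01) / (1.27/√28.01 + 3.89/√146.06) = 0.2400/(0.2400 + 0.3219) = 0.4271.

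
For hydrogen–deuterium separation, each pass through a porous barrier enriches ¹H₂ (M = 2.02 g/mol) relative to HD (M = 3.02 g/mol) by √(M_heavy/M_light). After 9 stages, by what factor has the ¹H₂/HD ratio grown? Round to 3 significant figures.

6.11

The single-stage factor is √(M_heavy/M_light), so 9 stages give [√(3.02/2.02)]^9 = (3.02/2.02)^(9/2).
= 1.49505^(9/2) = 6.11.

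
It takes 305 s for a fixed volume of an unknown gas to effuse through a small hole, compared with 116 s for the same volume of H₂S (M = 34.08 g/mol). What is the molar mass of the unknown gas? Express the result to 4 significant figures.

235.6 g/mol

By Graham's law, t_X/t_H₂S = √(M_X/M_H₂S).
305/116 = 2.629 = √(M_X/34.08)
M_X = 34.08 × 2.629² = 34.08 × 6.913 = 235.6 g/mol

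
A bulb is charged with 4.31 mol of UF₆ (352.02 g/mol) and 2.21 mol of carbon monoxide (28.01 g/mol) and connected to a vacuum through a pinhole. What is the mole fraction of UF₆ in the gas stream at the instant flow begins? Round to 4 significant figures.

Rate_i ∝ x_i/√M_i (Graham's law weighted by mole fraction), so the effusate composition follows n_i/√M_i.
So x_UF₆ in the escaping gas = (n_UF₆/√M_UF₆) / Σ(n_i/√M_i)
= (4.31/√352.02) / (4.31/√352.02 + 2.21/√28.01) = 0.2297/(0.2297 + 0.4176) = 0.3549.

0.3549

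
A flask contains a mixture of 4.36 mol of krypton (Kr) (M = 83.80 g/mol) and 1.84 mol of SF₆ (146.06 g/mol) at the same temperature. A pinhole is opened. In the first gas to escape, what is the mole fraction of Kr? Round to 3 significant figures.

0.758

Effusion rate of each component ∝ n_i/√M_i (partial pressure × 1/√M).
Mole fraction of Kr in the effusate = (n_Kr/√M_Kr) / (n_Kr/√M_Kr + n_SF₆/√M_SF₆)
= (4.36/√83.80) / (4.36/√83.80 + 1.84/√146.06) = 0.4763/(0.4763 + 0.1522) = 0.758.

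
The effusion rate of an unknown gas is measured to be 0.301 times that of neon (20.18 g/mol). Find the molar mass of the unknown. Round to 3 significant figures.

Graham's law gives rate_X/rate_Ne = √(M_Ne/M_X).
0.301 = √(20.18/M_X)
M_X = 20.18 / 0.301² = 20.18 / 0.09060 = 223 g/mol

223 g/mol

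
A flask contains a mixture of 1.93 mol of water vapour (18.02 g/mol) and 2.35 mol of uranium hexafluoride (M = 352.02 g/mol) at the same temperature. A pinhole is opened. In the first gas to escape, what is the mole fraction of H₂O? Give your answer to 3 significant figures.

Effusion rate of each component ∝ n_i/√M_i (partial pressure × 1/√M).
So x_H₂O in the escaping gas = (n_H₂O/√M_H₂O) / Σ(n_i/√M_i)
= (1.93/√18.02) / (1.93/√18.02 + 2.35/√352.02) = 0.4547/(0.4547 + 0.1253) = 0.784.

0.784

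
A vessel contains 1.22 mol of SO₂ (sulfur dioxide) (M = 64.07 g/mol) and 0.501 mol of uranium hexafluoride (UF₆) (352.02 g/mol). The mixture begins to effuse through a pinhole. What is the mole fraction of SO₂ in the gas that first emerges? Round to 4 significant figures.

0.8509

The effusion rate of species i is ∝ p_i/√M_i ∝ n_i/√M_i.
x_SO₂(eff) = (n_SO₂/√M_SO₂) / (n_SO₂/√M_SO₂ + n_UF₆/√M_UF₆)
= (1.22/√64.07) / (1.22/√64.07 + 0.501/√352.02) = 0.1524/(0.1524 + 0.02670) = 0.8509.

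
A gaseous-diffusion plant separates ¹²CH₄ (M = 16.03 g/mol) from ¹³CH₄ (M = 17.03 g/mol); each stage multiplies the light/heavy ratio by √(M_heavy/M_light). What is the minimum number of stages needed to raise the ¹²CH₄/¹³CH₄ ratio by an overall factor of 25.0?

107

Per stage α = (17.03/16.03)^(1/2) = 1.06238^0.5, giving ln α = 0.03026.
Need α^N ≥ 25.0 ⇒ N ≥ ln(25.0) / ln α = 3.219 / 0.03026 = 106.38.
Minimum whole number of stages: N = 107.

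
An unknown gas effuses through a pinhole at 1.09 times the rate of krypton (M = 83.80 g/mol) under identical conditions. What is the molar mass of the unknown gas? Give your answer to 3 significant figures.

70.5 g/mol

Graham's law gives rate_X/rate_Kr = √(M_Kr/M_X).
1.09 = √(83.80/M_X)
M_X = 83.80 / 1.09² = 83.80 / 1.188 = 70.5 g/mol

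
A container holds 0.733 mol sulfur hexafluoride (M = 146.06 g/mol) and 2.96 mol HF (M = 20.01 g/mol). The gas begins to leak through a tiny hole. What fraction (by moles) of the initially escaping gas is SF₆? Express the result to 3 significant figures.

0.0840

The effusion rate of species i is ∝ p_i/√M_i ∝ n_i/√M_i.
x_SF₆(eff) = (n_SF₆/√M_SF₆) / (n_SF₆/√M_SF₆ + n_HF/√M_HF)
= (0.733/√146.06) / (0.733/√146.06 + 2.96/√20.01) = 0.06065/(0.06065 + 0.6617) = 0.0840.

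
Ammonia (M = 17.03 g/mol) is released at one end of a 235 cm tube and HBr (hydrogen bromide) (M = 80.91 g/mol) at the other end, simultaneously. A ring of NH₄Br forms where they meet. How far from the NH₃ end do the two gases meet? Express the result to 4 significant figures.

161.1 cm

Graham's law gives d_NH₃/d_HBr = rate_NH₃/rate_HBr = √(M_HBr/M_NH₃) = √(80.91/17.03) = 2.180.
With d_NH₃ + d_HBr = 235 cm, d_HBr = 235/(1 + 2.180) = 73.91 cm.
d_NH₃ = 235 − 73.91 = 161.1 cm.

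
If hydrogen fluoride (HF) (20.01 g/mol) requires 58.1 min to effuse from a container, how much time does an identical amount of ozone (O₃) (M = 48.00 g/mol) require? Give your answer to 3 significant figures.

From Graham's law, t_O₃/t_HF = √(M_O₃/M_HF) = √(48.00/20.01) = √2.399 = 1.549.
So the time for O₃ is 58.1 × 1.549 = 90.0 min.

90.0 min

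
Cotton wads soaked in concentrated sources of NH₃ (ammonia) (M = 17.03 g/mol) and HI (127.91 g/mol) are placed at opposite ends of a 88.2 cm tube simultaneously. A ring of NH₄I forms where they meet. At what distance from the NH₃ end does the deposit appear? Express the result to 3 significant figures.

64.6 cm

The fronts meet when d_NH₃ + d_HI = L with d_NH₃/d_HI = √(M_HI/M_NH₃) (Graham's law). Here √(M_HI/M_NH₃) = √(127.91/17.03) = 2.741.
With d_NH₃ + d_HI = 88.2 cm, d_HI = 88.2/(1 + 2.741) = 23.58 cm.
d_NH₃ = 88.2 − 23.58 = 64.6 cm.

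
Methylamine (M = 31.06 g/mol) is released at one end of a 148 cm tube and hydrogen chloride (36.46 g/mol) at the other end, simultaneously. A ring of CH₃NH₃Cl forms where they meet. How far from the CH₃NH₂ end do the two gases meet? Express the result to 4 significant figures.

Graham's law gives d_CH₃NH₂/d_HCl = rate_CH₃NH₂/rate_HCl = √(M_HCl/M_CH₃NH₂) = √(36.46/31.06) = 1.083.
With d_CH₃NH₂ + d_HCl = 148 cm, d_HCl = 148/(1 + 1.083) = 71.04 cm.
d_CH₃NH₂ = 148 − 71.04 = 76.96 cm.

76.96 cm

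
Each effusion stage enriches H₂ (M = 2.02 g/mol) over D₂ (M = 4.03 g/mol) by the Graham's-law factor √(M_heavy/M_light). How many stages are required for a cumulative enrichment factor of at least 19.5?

9

With α = √(4.03/2.02) per stage, ln α = ½ ln(1.99505) = 0.3453.
Need α^N ≥ 19.5 ⇒ N ≥ ln(19.5) / ln α = 2.970 / 0.3453 = 8.60.
Rounding up, N = 9 stages.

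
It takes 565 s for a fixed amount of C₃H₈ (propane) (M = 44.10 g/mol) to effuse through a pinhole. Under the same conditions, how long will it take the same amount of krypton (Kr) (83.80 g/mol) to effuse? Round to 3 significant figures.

779 s

Using Graham's law: t_Kr/t_C₃H₈ = √(M_Kr/M_C₃H₈) = √(83.80/44.10) = √1.900 = 1.378.
So the time for Kr is 565 × 1.378 = 779 s.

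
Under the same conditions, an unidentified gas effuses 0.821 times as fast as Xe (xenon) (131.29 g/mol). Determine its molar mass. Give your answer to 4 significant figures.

Since effusion rate ∝ 1/√M, rate_X/rate_Xe = √(M_Xe/M_X).
0.821 = √(131.29/M_X)
M_X = 131.29 / 0.821² = 131.29 / 0.6740 = 194.8 g/mol

194.8 g/mol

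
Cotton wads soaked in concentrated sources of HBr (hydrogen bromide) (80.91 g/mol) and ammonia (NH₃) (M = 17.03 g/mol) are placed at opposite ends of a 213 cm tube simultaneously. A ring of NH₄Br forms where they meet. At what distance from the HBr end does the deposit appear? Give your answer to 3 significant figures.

67.0 cm

Distances travelled in equal time are proportional to diffusion rates, so d_HBr/d_NH₃ = √(M_NH₃/M_HBr) = √(17.03/80.91) = 0.4588.
With d_HBr + d_NH₃ = 213 cm, d_NH₃ = 213/(1 + 0.4588) = 146.0 cm.
d_HBr = 213 − 146.0 = 67.0 cm.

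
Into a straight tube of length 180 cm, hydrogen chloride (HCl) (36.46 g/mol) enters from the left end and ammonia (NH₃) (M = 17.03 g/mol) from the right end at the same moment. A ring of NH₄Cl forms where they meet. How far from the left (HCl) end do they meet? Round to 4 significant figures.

73.08 cm

The fronts meet when d_HCl + d_NH₃ = L with d_HCl/d_NH₃ = √(M_NH₃/M_HCl) (Graham's law). Here √(M_NH₃/M_HCl) = √(17.03/36.46) = 0.6834.
With d_HCl + d_NH₃ = 180 cm, d_NH₃ = 180/(1 + 0.6834) = 106.9 cm.
d_HCl = 180 − 106.9 = 73.08 cm.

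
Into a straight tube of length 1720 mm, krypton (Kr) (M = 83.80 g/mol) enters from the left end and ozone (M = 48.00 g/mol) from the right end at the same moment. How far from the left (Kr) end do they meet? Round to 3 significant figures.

Graham's law gives d_Kr/d_O₃ = rate_Kr/rate_O₃ = √(M_O₃/M_Kr) = √(48.00/83.80) = 0.7568.
With d_Kr + d_O₃ = 1720 mm, d_O₃ = 1720/(1 + 0.7568) = 979.0 mm.
d_Kr = 1720 − 979.0 = 741 mm.

741 mm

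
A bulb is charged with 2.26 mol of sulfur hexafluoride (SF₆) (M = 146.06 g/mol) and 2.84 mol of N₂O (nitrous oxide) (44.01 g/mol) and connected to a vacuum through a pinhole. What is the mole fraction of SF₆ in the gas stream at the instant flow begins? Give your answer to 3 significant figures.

0.304

Rate_i ∝ x_i/√M_i (Graham's law weighted by mole fraction), so the effusate composition follows n_i/√M_i.
x_SF₆(eff) = (n_SF₆/√M_SF₆) / (n_SF₆/√M_SF₆ + n_N₂O/√M_N₂O)
= (2.26/√146.06) / (2.26/√146.06 + 2.84/√44.01) = 0.1870/(0.1870 + 0.4281) = 0.304.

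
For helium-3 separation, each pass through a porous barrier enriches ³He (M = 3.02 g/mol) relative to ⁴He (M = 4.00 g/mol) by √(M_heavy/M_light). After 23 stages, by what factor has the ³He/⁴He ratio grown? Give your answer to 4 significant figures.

25.33

Overall factor = α^23 with α = √(4.00/3.02), i.e. (4.00/3.02)^(23/2).
= 1.32450^(23/2) = 25.33.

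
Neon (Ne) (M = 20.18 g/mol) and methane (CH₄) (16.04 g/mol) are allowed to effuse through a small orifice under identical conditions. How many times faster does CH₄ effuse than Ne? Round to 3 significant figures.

By Graham's law, rate_CH₄/rate_Ne = √(M_Ne/M_CH₄) = √(20.18/16.04) = √1.258 = 1.12.

1.12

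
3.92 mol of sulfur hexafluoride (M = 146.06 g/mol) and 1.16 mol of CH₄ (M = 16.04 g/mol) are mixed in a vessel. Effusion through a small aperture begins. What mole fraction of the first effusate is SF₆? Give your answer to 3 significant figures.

Each component's effusion rate ∝ (its partial pressure)·(1/√M) ∝ n_i/√M_i.
So x_SF₆ in the escaping gas = (n_SF₆/√M_SF₆) / Σ(n_i/√M_i)
= (3.92/√146.06) / (3.92/√146.06 + 1.16/√16.04) = 0.3244/(0.3244 + 0.2896) = 0.528.

0.528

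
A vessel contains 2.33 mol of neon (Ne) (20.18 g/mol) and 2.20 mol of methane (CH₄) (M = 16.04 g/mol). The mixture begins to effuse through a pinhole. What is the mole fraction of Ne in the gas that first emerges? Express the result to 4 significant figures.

0.4857

Each component's effusion rate ∝ (its partial pressure)·(1/√M) ∝ n_i/√M_i.
x_Ne(eff) = (n_Ne/√M_Ne) / (n_Ne/√M_Ne + n_CH₄/√M_CH₄)
= (2.33/√20.18) / (2.33/√20.18 + 2.20/√16.04) = 0.5187/(0.5187 + 0.5493) = 0.4857.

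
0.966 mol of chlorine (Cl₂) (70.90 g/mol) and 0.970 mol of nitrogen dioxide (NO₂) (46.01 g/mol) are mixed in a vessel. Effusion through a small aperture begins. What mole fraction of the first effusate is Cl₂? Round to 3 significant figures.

0.445

Rate_i ∝ x_i/√M_i (Graham's law weighted by mole fraction), so the effusate composition follows n_i/√M_i.
Mole fraction of Cl₂ in the effusate = (n_Cl₂/√M_Cl₂) / (n_Cl₂/√M_Cl₂ + n_NO₂/√M_NO₂)
= (0.966/√70.90) / (0.966/√70.90 + 0.970/√46.01) = 0.1147/(0.1147 + 0.1430) = 0.445.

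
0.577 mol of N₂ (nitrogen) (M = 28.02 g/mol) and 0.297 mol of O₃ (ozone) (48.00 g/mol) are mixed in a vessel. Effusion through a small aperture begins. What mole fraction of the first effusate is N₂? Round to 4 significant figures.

Effusion rate of each component ∝ n_i/√M_i (partial pressure × 1/√M).
Mole fraction of N₂ in the effusate = (n_N₂/√M_N₂) / (n_N₂/√M_N₂ + n_O₃/√M_O₃)
= (0.577/√28.02) / (0.577/√28.02 + 0.297/√48.00) = 0.1090/(0.1090 + 0.04287) = 0.7177.

0.7177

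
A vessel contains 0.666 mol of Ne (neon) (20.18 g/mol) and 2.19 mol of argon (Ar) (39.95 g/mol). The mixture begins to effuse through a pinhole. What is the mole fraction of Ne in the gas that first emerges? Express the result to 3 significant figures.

Rate_i ∝ x_i/√M_i (Graham's law weighted by mole fraction), so the effusate composition follows n_i/√M_i.
Mole fraction of Ne in the effusate = (n_Ne/√M_Ne) / (n_Ne/√M_Ne + n_Ar/√M_Ar)
= (0.666/√20.18) / (0.666/√20.18 + 2.19/√39.95) = 0.1483/(0.1483 + 0.3465) = 0.300.

0.300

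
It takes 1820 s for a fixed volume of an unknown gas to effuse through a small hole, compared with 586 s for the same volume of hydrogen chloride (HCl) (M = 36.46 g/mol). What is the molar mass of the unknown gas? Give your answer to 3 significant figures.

Graham's law gives t_X/t_HCl = √(M_X/M_HCl).
1820/586 = 3.106 = √(M_X/36.46)
M_X = 36.46 × 3.106² = 36.46 × 9.646 = 352 g/mol

352 g/mol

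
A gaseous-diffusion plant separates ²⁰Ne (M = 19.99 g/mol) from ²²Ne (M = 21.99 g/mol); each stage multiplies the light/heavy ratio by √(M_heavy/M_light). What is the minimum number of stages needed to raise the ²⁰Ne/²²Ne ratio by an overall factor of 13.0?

54

Single-stage factor α = √(21.99/19.99), so ln α = ½ ln(1.10005) = 0.04768.
Need α^N ≥ 13.0 ⇒ N ≥ ln(13.0) / ln α = 2.565 / 0.04768 = 53.80.
So at least 54 stages are needed.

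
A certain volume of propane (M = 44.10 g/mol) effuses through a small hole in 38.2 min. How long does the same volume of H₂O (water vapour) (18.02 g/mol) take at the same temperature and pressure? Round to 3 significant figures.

Graham's law gives t_H₂O/t_C₃H₈ = √(M_H₂O/M_C₃H₈) = √(18.02/44.10) = √0.4086 = 0.6392.
So the time for H₂O is 38.2 × 0.6392 = 24.4 min.

24.4 min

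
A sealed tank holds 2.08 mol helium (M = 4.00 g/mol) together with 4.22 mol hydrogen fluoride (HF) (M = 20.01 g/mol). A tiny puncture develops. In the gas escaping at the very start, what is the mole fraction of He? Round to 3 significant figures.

0.524

Effusion rate of each component ∝ n_i/√M_i (partial pressure × 1/√M).
x_He(eff) = (n_He/√M_He) / (n_He/√M_He + n_HF/√M_HF)
= (2.08/√4.00) / (2.08/√4.00 + 4.22/√20.01) = 1.040/(1.040 + 0.9434) = 0.524.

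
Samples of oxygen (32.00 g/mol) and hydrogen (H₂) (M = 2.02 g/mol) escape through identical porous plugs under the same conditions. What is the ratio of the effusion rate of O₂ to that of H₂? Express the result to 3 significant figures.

0.251

Graham's law gives rate_O₂/rate_H₂ = √(M_H₂/M_O₂) = √(2.02/32.00) = √0.06313 = 0.251.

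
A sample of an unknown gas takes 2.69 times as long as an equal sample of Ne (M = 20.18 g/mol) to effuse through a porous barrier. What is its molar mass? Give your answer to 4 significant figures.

By Graham's law, t_X/t_Ne = √(M_X/M_Ne).
2.69 = √(M_X/20.18)
M_X = 20.18 × 2.69² = 20.18 × 7.236 = 146.0 g/mol

146.0 g/mol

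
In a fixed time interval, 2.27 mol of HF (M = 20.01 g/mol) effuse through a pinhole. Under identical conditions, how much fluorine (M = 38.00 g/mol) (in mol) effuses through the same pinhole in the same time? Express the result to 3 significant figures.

1.65 mol

By Graham's law, rate_F₂/rate_HF = √(M_HF/M_F₂) = √(20.01/38.00) = √0.5266 = 0.7257.
So the amount for F₂ is 2.27 × 0.7257 = 1.65 mol.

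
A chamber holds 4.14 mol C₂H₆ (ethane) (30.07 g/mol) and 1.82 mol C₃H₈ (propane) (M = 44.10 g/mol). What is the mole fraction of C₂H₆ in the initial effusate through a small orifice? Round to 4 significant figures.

0.7337

The effusion rate of species i is ∝ p_i/√M_i ∝ n_i/√M_i.
Mole fraction of C₂H₆ in the effusate = (n_C₂H₆/√M_C₂H₆) / (n_C₂H₆/√M_C₂H₆ + n_C₃H₈/√M_C₃H₈)
= (4.14/√30.07) / (4.14/√30.07 + 1.82/√44.10) = 0.7550/(0.7550 + 0.2741) = 0.7337.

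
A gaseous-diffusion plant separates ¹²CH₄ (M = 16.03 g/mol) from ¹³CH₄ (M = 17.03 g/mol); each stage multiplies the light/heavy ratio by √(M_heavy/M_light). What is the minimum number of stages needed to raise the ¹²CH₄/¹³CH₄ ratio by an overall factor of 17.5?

95

Single-stage factor α = √(17.03/16.03), so ln α = ½ ln(1.06238) = 0.03026.
Need α^N ≥ 17.5 ⇒ N ≥ ln(17.5) / ln α = 2.862 / 0.03026 = 94.60.
Minimum whole number of stages: N = 95.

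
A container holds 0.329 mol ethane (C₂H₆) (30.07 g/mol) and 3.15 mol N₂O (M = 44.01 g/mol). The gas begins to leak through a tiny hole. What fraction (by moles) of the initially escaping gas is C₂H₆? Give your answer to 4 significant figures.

0.1122

Rate_i ∝ x_i/√M_i (Graham's law weighted by mole fraction), so the effusate composition follows n_i/√M_i.
So x_C₂H₆ in the escaping gas = (n_C₂H₆/√M_C₂H₆) / Σ(n_i/√M_i)
= (0.329/√30.07) / (0.329/√30.07 + 3.15/√44.01) = 0.06000/(0.06000 + 0.4748) = 0.1122.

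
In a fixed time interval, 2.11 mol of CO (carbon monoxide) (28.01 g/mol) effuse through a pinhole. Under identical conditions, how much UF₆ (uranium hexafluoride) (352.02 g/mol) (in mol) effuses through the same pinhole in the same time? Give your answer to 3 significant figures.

From Graham's law, rate_UF₆/rate_CO = √(M_CO/M_UF₆) = √(28.01/352.02) = √0.07957 = 0.2821.
So the amount for UF₆ is 2.11 × 0.2821 = 0.595 mol.

0.595 mol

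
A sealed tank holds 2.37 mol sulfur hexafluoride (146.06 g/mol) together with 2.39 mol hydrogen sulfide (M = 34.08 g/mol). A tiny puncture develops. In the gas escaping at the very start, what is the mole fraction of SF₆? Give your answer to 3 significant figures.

Effusion rate of each component ∝ n_i/√M_i (partial pressure × 1/√M).
Mole fraction of SF₆ in the effusate = (n_SF₆/√M_SF₆) / (n_SF₆/√M_SF₆ + n_H₂S/√M_H₂S)
= (2.37/√146.06) / (2.37/√146.06 + 2.39/√34.08) = 0.1961/(0.1961 + 0.4094) = 0.324.

0.324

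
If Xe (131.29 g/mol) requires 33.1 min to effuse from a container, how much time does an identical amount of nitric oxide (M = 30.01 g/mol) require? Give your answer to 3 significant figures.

Using Graham's law: t_NO/t_Xe = √(M_NO/M_Xe) = √(30.01/131.29) = √0.2286 = 0.4781.
So the time for NO is 33.1 × 0.4781 = 15.8 min.

15.8 min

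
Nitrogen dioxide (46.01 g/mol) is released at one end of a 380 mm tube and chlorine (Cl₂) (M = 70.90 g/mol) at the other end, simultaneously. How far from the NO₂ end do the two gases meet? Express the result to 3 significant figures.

In equal time, each gas travels a distance ∝ its rate ∝ 1/√M, so d_NO₂/d_Cl₂ = √(M_Cl₂/M_NO₂) = √(70.90/46.01) = 1.241.
With d_NO₂ + d_Cl₂ = 380 mm, d_Cl₂ = 380/(1 + 1.241) = 169.5 mm.
d_NO₂ = 380 − 169.5 = 210 mm.

210 mm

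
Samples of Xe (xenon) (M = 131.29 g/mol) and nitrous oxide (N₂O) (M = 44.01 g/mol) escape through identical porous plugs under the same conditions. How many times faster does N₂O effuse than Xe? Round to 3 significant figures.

From Graham's law, rate_N₂O/rate_Xe = √(M_Xe/M_N₂O) = √(131.29/44.01) = √2.983 = 1.73.

1.73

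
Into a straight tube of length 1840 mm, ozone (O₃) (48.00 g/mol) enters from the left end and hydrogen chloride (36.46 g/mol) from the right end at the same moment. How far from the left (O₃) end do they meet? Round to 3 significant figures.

857 mm

Distances travelled in equal time are proportional to diffusion rates, so d_O₃/d_HCl = √(M_HCl/M_O₃) = √(36.46/48.00) = 0.8715.
With d_O₃ + d_HCl = 1840 mm, d_HCl = 1840/(1 + 0.8715) = 983.1 mm.
d_O₃ = 1840 − 983.1 = 857 mm.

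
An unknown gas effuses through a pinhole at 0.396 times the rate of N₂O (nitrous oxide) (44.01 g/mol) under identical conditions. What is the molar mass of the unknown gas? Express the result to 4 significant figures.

280.6 g/mol

Graham's law gives rate_X/rate_N₂O = √(M_N₂O/M_X).
0.396 = √(44.01/M_X)
M_X = 44.01 / 0.396² = 44.01 / 0.1568 = 280.6 g/mol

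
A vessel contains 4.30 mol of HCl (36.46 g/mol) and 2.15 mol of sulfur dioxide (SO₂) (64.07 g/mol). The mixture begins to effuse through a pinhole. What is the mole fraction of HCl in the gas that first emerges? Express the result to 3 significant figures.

The effusion rate of species i is ∝ p_i/√M_i ∝ n_i/√M_i.
Mole fraction of HCl in the effusate = (n_HCl/√M_HCl) / (n_HCl/√M_HCl + n_SO₂/√M_SO₂)
= (4.30/√36.46) / (4.30/√36.46 + 2.15/√64.07) = 0.7121/(0.7121 + 0.2686) = 0.726.

0.726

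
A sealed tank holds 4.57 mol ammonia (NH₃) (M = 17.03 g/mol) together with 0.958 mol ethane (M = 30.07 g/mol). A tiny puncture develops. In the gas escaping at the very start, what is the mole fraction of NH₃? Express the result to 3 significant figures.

Each component's effusion rate ∝ (its partial pressure)·(1/√M) ∝ n_i/√M_i.
x_NH₃(eff) = (n_NH₃/√M_NH₃) / (n_NH₃/√M_NH₃ + n_C₂H₆/√M_C₂H₆)
= (4.57/√17.03) / (4.57/√17.03 + 0.958/√30.07) = 1.107/(1.107 + 0.1747) = 0.864.

0.864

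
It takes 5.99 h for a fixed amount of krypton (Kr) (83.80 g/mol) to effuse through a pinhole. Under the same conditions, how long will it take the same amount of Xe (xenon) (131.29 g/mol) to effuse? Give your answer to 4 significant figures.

From Graham's law, t_Xe/t_Kr = √(M_Xe/M_Kr) = √(131.29/83.80) = √1.567 = 1.252.
So the time for Xe is 5.99 × 1.252 = 7.498 h.

7.498 h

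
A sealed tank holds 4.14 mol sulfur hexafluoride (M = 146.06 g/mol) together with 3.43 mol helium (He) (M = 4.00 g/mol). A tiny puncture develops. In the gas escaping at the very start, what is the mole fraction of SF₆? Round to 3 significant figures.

The effusion rate of species i is ∝ p_i/√M_i ∝ n_i/√M_i.
So x_SF₆ in the escaping gas = (n_SF₆/√M_SF₆) / Σ(n_i/√M_i)
= (4.14/√146.06) / (4.14/√146.06 + 3.43/√4.00) = 0.3426/(0.3426 + 1.715) = 0.166.

0.166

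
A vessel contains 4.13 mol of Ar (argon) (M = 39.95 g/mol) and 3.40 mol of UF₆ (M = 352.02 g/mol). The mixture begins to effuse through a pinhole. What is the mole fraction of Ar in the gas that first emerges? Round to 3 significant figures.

Rate_i ∝ x_i/√M_i (Graham's law weighted by mole fraction), so the effusate composition follows n_i/√M_i.
x_Ar(eff) = (n_Ar/√M_Ar) / (n_Ar/√M_Ar + n_UF₆/√M_UF₆)
= (4.13/√39.95) / (4.13/√39.95 + 3.40/√352.02) = 0.6534/(0.6534 + 0.1812) = 0.783.

0.783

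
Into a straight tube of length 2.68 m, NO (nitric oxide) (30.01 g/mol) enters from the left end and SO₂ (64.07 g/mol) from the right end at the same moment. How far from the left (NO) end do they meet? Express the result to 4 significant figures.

1.591 m

Graham's law gives d_NO/d_SO₂ = rate_NO/rate_SO₂ = √(M_SO₂/M_NO) = √(64.07/30.01) = 1.461.
With d_NO + d_SO₂ = 2.68 m, d_SO₂ = 2.68/(1 + 1.461) = 1.089 m.
d_NO = 2.68 − 1.089 = 1.591 m.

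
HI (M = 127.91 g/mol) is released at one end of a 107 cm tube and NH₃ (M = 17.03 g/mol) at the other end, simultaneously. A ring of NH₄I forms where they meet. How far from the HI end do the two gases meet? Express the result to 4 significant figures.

28.61 cm

The fronts meet when d_HI + d_NH₃ = L with d_HI/d_NH₃ = √(M_NH₃/M_HI) (Graham's law). Here √(M_NH₃/M_HI) = √(17.03/127.91) = 0.3649.
With d_HI + d_NH₃ = 107 cm, d_NH₃ = 107/(1 + 0.3649) = 78.39 cm.
d_HI = 107 − 78.39 = 28.61 cm.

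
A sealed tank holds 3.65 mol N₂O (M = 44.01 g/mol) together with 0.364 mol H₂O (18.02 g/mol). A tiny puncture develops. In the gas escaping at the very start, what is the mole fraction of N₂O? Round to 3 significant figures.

Rate_i ∝ x_i/√M_i (Graham's law weighted by mole fraction), so the effusate composition follows n_i/√M_i.
Mole fraction of N₂O in the effusate = (n_N₂O/√M_N₂O) / (n_N₂O/√M_N₂O + n_H₂O/√M_H₂O)
= (3.65/√44.01) / (3.65/√44.01 + 0.364/√18.02) = 0.5502/(0.5502 + 0.08575) = 0.865.

0.865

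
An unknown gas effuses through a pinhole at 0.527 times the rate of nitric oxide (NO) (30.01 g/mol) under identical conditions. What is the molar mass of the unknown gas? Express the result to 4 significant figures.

108.1 g/mol

Using Graham's law: rate_X/rate_NO = √(M_NO/M_X).
0.527 = √(30.01/M_X)
M_X = 30.01 / 0.527² = 30.01 / 0.2777 = 108.1 g/mol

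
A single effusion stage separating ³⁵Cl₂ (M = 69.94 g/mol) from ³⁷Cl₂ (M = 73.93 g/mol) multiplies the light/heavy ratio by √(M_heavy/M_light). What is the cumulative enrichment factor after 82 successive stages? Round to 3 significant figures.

9.73

After 82 stages the ratio has grown by (√(73.93/69.94))^82 = (73.93/69.94)^(82/2).
= 1.05705^41 = 9.73.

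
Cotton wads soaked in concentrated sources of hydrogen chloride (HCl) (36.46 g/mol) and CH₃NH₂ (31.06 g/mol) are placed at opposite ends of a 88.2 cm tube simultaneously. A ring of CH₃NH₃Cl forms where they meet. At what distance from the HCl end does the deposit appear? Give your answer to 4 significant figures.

Graham's law gives d_HCl/d_CH₃NH₂ = rate_HCl/rate_CH₃NH₂ = √(M_CH₃NH₂/M_HCl) = √(31.06/36.46) = 0.9230.
With d_HCl + d_CH₃NH₂ = 88.2 cm, d_CH₃NH₂ = 88.2/(1 + 0.9230) = 45.87 cm.
d_HCl = 88.2 − 45.87 = 42.33 cm.

42.33 cm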